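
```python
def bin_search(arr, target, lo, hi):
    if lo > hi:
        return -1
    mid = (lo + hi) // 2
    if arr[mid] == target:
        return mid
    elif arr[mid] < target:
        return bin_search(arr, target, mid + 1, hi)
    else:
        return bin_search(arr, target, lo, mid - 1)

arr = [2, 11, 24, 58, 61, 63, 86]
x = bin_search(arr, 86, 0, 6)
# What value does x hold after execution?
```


bin_search(arr, 86, 0, 6)
lo=0, hi=6, mid=3, arr[mid]=58
58 < 86, search right half
lo=4, hi=6, mid=5, arr[mid]=63
63 < 86, search right half
lo=6, hi=6, mid=6, arr[mid]=86
arr[6] == 86, found at index 6
= 6


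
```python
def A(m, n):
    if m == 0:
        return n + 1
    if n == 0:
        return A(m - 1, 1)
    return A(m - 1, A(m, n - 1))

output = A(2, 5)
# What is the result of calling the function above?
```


A(2, 5)
= A(1, A(2, 4))
First compute A(2, 4) = 11
= A(1, 11)
= 13


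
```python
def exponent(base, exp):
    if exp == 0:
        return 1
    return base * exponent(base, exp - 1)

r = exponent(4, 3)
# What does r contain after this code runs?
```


exponent(4, 3)
= 4 * exponent(4, 2)
= 4 * 4 * exponent(4, 1)
= 4 * 4 * 4 * exponent(4, 0)
= 4 * 4 * 4 * 1
= 64


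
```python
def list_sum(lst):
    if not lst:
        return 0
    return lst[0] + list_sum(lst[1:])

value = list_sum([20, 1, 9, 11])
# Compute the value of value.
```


list_sum([20, 1, 9, 11])
= 20 + list_sum([1, 9, 11])
= 20 + 1 + list_sum([9, 11])
= 20 + 1 + 9 + list_sum([11])
= 20 + 1 + 9 + 11 + list_sum([])
= 20 + 1 + 9 + 11 + 0
= 41


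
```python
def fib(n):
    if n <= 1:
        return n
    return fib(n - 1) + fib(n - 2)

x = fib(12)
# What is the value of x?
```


fib(12)
= fib(11) + fib(10)
= (fib(10) + fib(9)) + fib(10)
Computing bottom-up: fib(0)=0, fib(1)=1, fib(2)=1, fib(3)=2, fib(4)=3, fib(5)=5, fib(6)=8, fib(7)=13, fib(8)=21, fib(9)=34, fib(10)=55, fib(11)=89, fib(12)=144
= 144


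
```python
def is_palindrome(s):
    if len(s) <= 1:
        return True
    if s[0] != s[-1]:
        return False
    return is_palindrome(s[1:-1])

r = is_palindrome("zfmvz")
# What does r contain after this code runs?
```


is_palindrome("zfmvz")
"zfmvz": s[0]='z' == s[-1]='z' -> is_palindrome("fmv")
"fmv": s[0]='f' != s[-1]='v' -> False
= False


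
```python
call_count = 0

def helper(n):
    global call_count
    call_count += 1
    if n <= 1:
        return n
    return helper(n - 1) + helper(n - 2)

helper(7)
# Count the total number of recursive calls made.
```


helper(7) calls helper(6) and helper(5); each non-base call branches into two more.
Let C(k) = total number of calls made by helper(k), including the call to helper(k) itself.
Base cases: C(0) = 1, C(1) = 1
Recurrence: C(k) = 1 + C(k-1) + C(k-2)
  C(2) = 1 + C(1) + C(0) = 1 + 1 + 1 = 3
  C(3) = 1 + C(2) + C(1) = 1 + 3 + 1 = 5
  C(4) = 1 + C(3) + C(2) = 1 + 5 + 3 = 9
  C(5) = 1 + C(4) + C(3) = 1 + 9 + 5 = 15
  C(6) = 1 + C(5) + C(4) = 1 + 15 + 9 = 25
  C(7) = 1 + C(6) + C(5) = 1 + 25 + 15 = 41
Total calls = C(7) = 41


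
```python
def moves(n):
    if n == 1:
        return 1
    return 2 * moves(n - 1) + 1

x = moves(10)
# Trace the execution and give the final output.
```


moves(10)
= 2 * moves(9) + 1
= 2 * (2 * moves(8) + 1) + 1
= 2 * (2 * (2 * moves(7) + 1) + 1) + 1
= 2 * (2 * (2 * (2 * moves(6) + 1) + 1) + 1) + 1
= 2 * (2 * (2 * (2 * (2 * moves(5) + 1) + 1) + 1) + 1) + 1
= 2 * (2 * (2 * (2 * (2 * (2 * moves(4) + 1) + 1) + 1) + 1) + 1) + 1
= 2 * (2 * (2 * (2 * (2 * (2 * (2 * moves(3) + 1) + 1) + 1) + 1) + 1) + 1) + 1
= 2 * (2 * (2 * (2 * (2 * (2 * (2 * (2 * moves(2) + 1) + 1) + 1) + 1) + 1) + 1) + 1) + 1
= 2 * (2 * (2 * (2 * (2 * (2 * (2 * (2 * (2 * moves(1) + 1) + 1) + 1) + 1) + 1) + 1) + 1) + 1) + 1
Now compute bottom-up:
moves(1) = 1
moves(2) = 2 * 1 + 1 = 3
moves(3) = 2 * 3 + 1 = 7
moves(4) = 2 * 7 + 1 = 15
moves(5) = 2 * 15 + 1 = 31
moves(6) = 2 * 31 + 1 = 63
moves(7) = 2 * 63 + 1 = 127
moves(8) = 2 * 127 + 1 = 255
moves(9) = 2 * 255 + 1 = 511
moves(10) = 2 * 511 + 1 = 1023
= 1023


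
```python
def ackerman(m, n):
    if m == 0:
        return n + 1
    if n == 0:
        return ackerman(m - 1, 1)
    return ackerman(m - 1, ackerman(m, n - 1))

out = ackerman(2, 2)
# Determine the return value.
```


ackerman(2, 2)
= ackerman(1, ackerman(2, 1))
First compute ackerman(2, 1) = 5
= ackerman(1, 5)
= 7


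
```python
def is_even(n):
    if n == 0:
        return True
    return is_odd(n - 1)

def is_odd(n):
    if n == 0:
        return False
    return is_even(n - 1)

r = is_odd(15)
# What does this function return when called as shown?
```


is_odd(15)
= is_even(14)
= is_odd(13)
= is_even(12)
= is_odd(11)
= is_even(10)
= is_odd(9)
= is_even(8)
= is_odd(7)
= is_even(6)
= is_odd(5)
= is_even(4)
= is_odd(3)
= is_even(2)
= is_odd(1)
= is_even(0)
n == 0: return True
= True


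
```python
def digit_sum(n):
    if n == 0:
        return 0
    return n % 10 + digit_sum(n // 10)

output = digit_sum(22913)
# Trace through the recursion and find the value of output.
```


digit_sum(22913)
= 3 + digit_sum(2291)
= 3 + 1 + digit_sum(229)
= 3 + 1 + 9 + digit_sum(22)
= 3 + 1 + 9 + 2 + digit_sum(2)
= 3 + 1 + 9 + 2 + 2 + digit_sum(0)
= 3 + 1 + 9 + 2 + 2 + 0
= 17


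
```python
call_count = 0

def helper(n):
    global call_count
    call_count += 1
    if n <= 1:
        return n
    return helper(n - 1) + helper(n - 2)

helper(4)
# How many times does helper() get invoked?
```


helper(4) calls helper(3) and helper(2); each non-base call branches into two more.
Let C(k) = total number of calls made by helper(k), including the call to helper(k) itself.
Base cases: C(0) = 1, C(1) = 1
Recurrence: C(k) = 1 + C(k-1) + C(k-2)
  C(2) = 1 + C(1) + C(0) = 1 + 1 + 1 = 3
  C(3) = 1 + C(2) + C(1) = 1 + 3 + 1 = 5
  C(4) = 1 + C(3) + C(2) = 1 + 5 + 3 = 9
Total calls = C(4) = 9


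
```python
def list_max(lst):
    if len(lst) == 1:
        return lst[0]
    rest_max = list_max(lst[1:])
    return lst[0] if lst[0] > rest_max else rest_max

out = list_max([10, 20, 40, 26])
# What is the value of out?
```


list_max([10, 20, 40, 26])
= compare 10 with list_max([20, 40, 26])
= compare 20 with list_max([40, 26])
= compare 40 with list_max([26])
Base: list_max([26]) = 26
compare 40 with 26: max = 40
compare 20 with 40: max = 40
compare 10 with 40: max = 40
= 40


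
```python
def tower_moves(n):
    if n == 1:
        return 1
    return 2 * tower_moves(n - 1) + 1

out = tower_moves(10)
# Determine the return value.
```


tower_moves(10)
= 2 * tower_moves(9) + 1
= 2 * (2 * tower_moves(8) + 1) + 1
= 2 * (2 * (2 * tower_moves(7) + 1) + 1) + 1
= 2 * (2 * (2 * (2 * tower_moves(6) + 1) + 1) + 1) + 1
= 2 * (2 * (2 * (2 * (2 * tower_moves(5) + 1) + 1) + 1) + 1) + 1
= 2 * (2 * (2 * (2 * (2 * (2 * tower_moves(4) + 1) + 1) + 1) + 1) + 1) + 1
= 2 * (2 * (2 * (2 * (2 * (2 * (2 * tower_moves(3) + 1) + 1) + 1) + 1) + 1) + 1) + 1
= 2 * (2 * (2 * (2 * (2 * (2 * (2 * (2 * tower_moves(2) + 1) + 1) + 1) + 1) + 1) + 1) + 1) + 1
= 2 * (2 * (2 * (2 * (2 * (2 * (2 * (2 * (2 * tower_moves(1) + 1) + 1) + 1) + 1) + 1) + 1) + 1) + 1) + 1
Now compute bottom-up:
tower_moves(1) = 1
tower_moves(2) = 2 * 1 + 1 = 3
tower_moves(3) = 2 * 3 + 1 = 7
tower_moves(4) = 2 * 7 + 1 = 15
tower_moves(5) = 2 * 15 + 1 = 31
tower_moves(6) = 2 * 31 + 1 = 63
tower_moves(7) = 2 * 63 + 1 = 127
tower_moves(8) = 2 * 127 + 1 = 255
tower_moves(9) = 2 * 255 + 1 = 511
tower_moves(10) = 2 * 511 + 1 = 1023
= 1023


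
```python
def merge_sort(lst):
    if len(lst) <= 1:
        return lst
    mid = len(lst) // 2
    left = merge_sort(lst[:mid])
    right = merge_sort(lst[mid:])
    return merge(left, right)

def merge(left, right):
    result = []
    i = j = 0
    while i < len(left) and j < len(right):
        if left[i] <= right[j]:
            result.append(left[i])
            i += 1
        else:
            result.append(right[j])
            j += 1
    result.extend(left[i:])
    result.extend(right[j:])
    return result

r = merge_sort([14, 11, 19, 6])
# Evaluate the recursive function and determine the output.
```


merge_sort([14, 11, 19, 6])
Split into [14, 11] and [19, 6]
Left sorted: [11, 14]
Right sorted: [6, 19]
Merge [11, 14] and [6, 19]
= [6, 11, 14, 19]


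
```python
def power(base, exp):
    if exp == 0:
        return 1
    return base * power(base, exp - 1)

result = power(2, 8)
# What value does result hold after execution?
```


power(2, 8)
= 2 * power(2, 7)
= 2 * 2 * power(2, 6)
= 2 * 2 * 2 * power(2, 5)
= 2 * 2 * 2 * 2 * power(2, 4)
= 2 * 2 * 2 * 2 * 2 * power(2, 3)
= 2 * 2 * 2 * 2 * 2 * 2 * power(2, 2)
= 2 * 2 * 2 * 2 * 2 * 2 * 2 * power(2, 1)
= 2 * 2 * 2 * 2 * 2 * 2 * 2 * 2 * power(2, 0)
= 2 * 2 * 2 * 2 * 2 * 2 * 2 * 2 * 1
= 256


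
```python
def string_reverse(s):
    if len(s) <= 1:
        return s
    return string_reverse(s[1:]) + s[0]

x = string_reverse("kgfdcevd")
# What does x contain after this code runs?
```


string_reverse("kgfdcevd")
= string_reverse("gfdcevd") + "k"
= string_reverse("fdcevd") + "g" + "k"
= string_reverse("dcevd") + "f" + "g" + "k"
= string_reverse("cevd") + "d" + "f" + "g" + "k"
= string_reverse("evd") + "c" + "d" + "f" + "g" + "k"
= string_reverse("vd") + "e" + "c" + "d" + "f" + "g" + "k"
= string_reverse("d") + "v" + "e" + "c" + "d" + "f" + "g" + "k"
= "d" + "v" + "e" + "c" + "d" + "f" + "g" + "k"
= "dvecdfgk"


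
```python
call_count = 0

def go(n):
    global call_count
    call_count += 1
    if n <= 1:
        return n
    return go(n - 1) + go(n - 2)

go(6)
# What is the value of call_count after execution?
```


go(6) calls go(5) and go(4); each non-base call branches into two more.
Let C(k) = total number of calls made by go(k), including the call to go(k) itself.
Base cases: C(0) = 1, C(1) = 1
Recurrence: C(k) = 1 + C(k-1) + C(k-2)
  C(2) = 1 + C(1) + C(0) = 1 + 1 + 1 = 3
  C(3) = 1 + C(2) + C(1) = 1 + 3 + 1 = 5
  C(4) = 1 + C(3) + C(2) = 1 + 5 + 3 = 9
  C(5) = 1 + C(4) + C(3) = 1 + 9 + 5 = 15
  C(6) = 1 + C(5) + C(4) = 1 + 15 + 9 = 25
Total calls = C(6) = 25


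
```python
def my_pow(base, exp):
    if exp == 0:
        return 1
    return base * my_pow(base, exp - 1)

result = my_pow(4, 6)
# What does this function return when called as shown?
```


my_pow(4, 6)
= 4 * my_pow(4, 5)
= 4 * 4 * my_pow(4, 4)
= 4 * 4 * 4 * my_pow(4, 3)
= 4 * 4 * 4 * 4 * my_pow(4, 2)
= 4 * 4 * 4 * 4 * 4 * my_pow(4, 1)
= 4 * 4 * 4 * 4 * 4 * 4 * my_pow(4, 0)
= 4 * 4 * 4 * 4 * 4 * 4 * 1
= 4096


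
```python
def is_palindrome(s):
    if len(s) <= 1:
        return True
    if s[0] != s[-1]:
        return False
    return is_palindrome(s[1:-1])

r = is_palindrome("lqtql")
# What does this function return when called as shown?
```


is_palindrome("lqtql")
"lqtql": s[0]='l' == s[-1]='l' -> is_palindrome("qtq")
"qtq": s[0]='q' == s[-1]='q' -> is_palindrome("t")
"t": len <= 1 -> True
= True


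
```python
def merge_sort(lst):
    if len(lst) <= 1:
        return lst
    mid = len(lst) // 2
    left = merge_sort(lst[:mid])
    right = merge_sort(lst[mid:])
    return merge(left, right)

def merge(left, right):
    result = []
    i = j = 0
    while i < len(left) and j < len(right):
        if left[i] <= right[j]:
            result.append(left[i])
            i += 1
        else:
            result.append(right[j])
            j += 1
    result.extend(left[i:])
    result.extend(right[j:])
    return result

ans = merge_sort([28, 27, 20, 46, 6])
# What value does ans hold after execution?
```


merge_sort([28, 27, 20, 46, 6])
Split into [28, 27] and [20, 46, 6]
Left sorted: [27, 28]
Right sorted: [6, 20, 46]
Merge [27, 28] and [6, 20, 46]
= [6, 20, 27, 28, 46]


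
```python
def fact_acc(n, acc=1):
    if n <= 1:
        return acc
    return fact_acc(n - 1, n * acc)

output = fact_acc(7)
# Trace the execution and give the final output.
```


fact_acc(7, 1)
= fact_acc(6, 7 * 1) = fact_acc(6, 7)
= fact_acc(5, 6 * 7) = fact_acc(5, 42)
= fact_acc(4, 5 * 42) = fact_acc(4, 210)
= fact_acc(3, 4 * 210) = fact_acc(3, 840)
= fact_acc(2, 3 * 840) = fact_acc(2, 2520)
= fact_acc(1, 2 * 2520) = fact_acc(1, 5040)
n <= 1, return acc = 5040


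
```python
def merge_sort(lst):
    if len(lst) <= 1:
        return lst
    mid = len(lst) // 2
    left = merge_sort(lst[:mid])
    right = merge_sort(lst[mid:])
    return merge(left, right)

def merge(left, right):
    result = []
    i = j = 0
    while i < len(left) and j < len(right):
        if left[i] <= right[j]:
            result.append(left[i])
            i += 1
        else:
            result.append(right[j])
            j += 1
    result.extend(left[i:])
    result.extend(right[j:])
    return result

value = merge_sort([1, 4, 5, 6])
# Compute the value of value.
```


merge_sort([1, 4, 5, 6])
Split into [1, 4] and [5, 6]
Left sorted: [1, 4]
Right sorted: [5, 6]
Merge [1, 4] and [5, 6]
= [1, 4, 5, 6]


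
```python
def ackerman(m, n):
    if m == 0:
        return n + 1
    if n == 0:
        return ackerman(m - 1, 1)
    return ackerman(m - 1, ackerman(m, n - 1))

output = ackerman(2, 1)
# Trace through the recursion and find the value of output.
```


ackerman(2, 1)
= ackerman(1, ackerman(2, 0))
First compute ackerman(2, 0) = 3
= ackerman(1, 3)
= 5


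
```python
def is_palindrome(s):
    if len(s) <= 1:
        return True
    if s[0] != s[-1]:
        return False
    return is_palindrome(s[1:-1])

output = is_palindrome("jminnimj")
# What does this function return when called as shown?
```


is_palindrome("jminnimj")
"jminnimj": s[0]='j' == s[-1]='j' -> is_palindrome("minnim")
"minnim": s[0]='m' == s[-1]='m' -> is_palindrome("inni")
"inni": s[0]='i' == s[-1]='i' -> is_palindrome("nn")
"nn": s[0]='n' == s[-1]='n' -> is_palindrome("")
"": len <= 1 -> True
= True


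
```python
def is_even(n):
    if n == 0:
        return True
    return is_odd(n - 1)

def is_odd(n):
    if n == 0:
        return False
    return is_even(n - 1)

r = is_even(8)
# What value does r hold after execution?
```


is_even(8)
= is_odd(7)
= is_even(6)
= is_odd(5)
= is_even(4)
= is_odd(3)
= is_even(2)
= is_odd(1)
= is_even(0)
n == 0: return True
= True


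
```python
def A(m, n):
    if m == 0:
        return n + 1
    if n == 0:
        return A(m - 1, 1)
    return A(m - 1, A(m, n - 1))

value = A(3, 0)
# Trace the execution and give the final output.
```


A(3, 0)
n == 0: return A(2, 1)
= A(2, 1) = 5
= 5


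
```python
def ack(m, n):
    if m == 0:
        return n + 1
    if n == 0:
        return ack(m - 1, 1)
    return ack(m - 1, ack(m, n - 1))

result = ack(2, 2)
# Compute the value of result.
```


ack(2, 2)
= ack(1, ack(2, 1))
First compute ack(2, 1) = 5
= ack(1, 5)
= 7


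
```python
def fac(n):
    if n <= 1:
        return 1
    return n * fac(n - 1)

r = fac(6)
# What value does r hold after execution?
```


fac(6)
= 6 * fac(5)
= 6 * 5 * fac(4)
= 6 * 5 * 4 * fac(3)
= 6 * 5 * 4 * 3 * fac(2)
= 6 * 5 * 4 * 3 * 2 * fac(1)
= 6 * 5 * 4 * 3 * 2 * 1
= 720


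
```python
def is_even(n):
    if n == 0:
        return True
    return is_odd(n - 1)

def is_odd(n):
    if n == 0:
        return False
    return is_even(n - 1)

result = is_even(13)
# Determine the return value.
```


is_even(13)
= is_odd(12)
= is_even(11)
= is_odd(10)
= is_even(9)
= is_odd(8)
= is_even(7)
= is_odd(6)
= is_even(5)
= is_odd(4)
= is_even(3)
= is_odd(2)
= is_even(1)
= is_odd(0)
n == 0: return False
= False


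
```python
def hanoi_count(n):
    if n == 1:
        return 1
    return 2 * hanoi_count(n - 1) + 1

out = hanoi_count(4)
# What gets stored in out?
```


hanoi_count(4)
= 2 * hanoi_count(3) + 1
= 2 * (2 * hanoi_count(2) + 1) + 1
= 2 * (2 * (2 * hanoi_count(1) + 1) + 1) + 1
Now compute bottom-up:
hanoi_count(1) = 1
hanoi_count(2) = 2 * 1 + 1 = 3
hanoi_count(3) = 2 * 3 + 1 = 7
hanoi_count(4) = 2 * 7 + 1 = 15
= 15


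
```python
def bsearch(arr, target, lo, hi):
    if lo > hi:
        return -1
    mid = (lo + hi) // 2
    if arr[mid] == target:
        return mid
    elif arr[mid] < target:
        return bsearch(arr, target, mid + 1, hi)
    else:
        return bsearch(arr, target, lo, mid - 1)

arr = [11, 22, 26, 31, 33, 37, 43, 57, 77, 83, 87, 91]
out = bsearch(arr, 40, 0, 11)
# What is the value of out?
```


bsearch(arr, 40, 0, 11)
lo=0, hi=11, mid=5, arr[mid]=37
37 < 40, search right half
lo=6, hi=11, mid=8, arr[mid]=77
77 > 40, search left half
lo=6, hi=7, mid=6, arr[mid]=43
43 > 40, search left half
lo > hi, target not found, return -1
= -1


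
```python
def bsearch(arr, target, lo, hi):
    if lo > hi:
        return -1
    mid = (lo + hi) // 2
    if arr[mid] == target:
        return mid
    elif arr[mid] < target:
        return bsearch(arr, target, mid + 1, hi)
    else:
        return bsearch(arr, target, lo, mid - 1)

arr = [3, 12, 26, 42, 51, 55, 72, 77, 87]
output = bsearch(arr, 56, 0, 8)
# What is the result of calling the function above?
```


bsearch(arr, 56, 0, 8)
lo=0, hi=8, mid=4, arr[mid]=51
51 < 56, search right half
lo=5, hi=8, mid=6, arr[mid]=72
72 > 56, search left half
lo=5, hi=5, mid=5, arr[mid]=55
55 < 56, search right half
lo > hi, target not found, return -1
= -1


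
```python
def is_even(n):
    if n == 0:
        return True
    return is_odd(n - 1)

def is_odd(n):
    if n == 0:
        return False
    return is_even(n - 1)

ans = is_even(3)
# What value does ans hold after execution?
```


is_even(3)
= is_odd(2)
= is_even(1)
= is_odd(0)
n == 0: return False
= False


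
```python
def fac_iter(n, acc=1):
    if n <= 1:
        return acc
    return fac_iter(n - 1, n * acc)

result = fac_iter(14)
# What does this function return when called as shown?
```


fac_iter(14, 1)
= fac_iter(13, 14 * 1) = fac_iter(13, 14)
= fac_iter(12, 13 * 14) = fac_iter(12, 182)
= fac_iter(11, 12 * 182) = fac_iter(11, 2184)
= fac_iter(10, 11 * 2184) = fac_iter(10, 24024)
= fac_iter(9, 10 * 24024) = fac_iter(9, 240240)
= fac_iter(8, 9 * 240240) = fac_iter(8, 2162160)
= fac_iter(7, 8 * 2162160) = fac_iter(7, 17297280)
= fac_iter(6, 7 * 17297280) = fac_iter(6, 121080960)
= fac_iter(5, 6 * 121080960) = fac_iter(5, 726485760)
= fac_iter(4, 5 * 726485760) = fac_iter(4, 3632428800)
= fac_iter(3, 4 * 3632428800) = fac_iter(3, 14529715200)
= fac_iter(2, 3 * 14529715200) = fac_iter(2, 43589145600)
= fac_iter(1, 2 * 43589145600) = fac_iter(1, 87178291200)
n <= 1, return acc = 87178291200


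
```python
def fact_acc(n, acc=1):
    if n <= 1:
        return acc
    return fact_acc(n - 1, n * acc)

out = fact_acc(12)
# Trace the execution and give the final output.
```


fact_acc(12, 1)
= fact_acc(11, 12 * 1) = fact_acc(11, 12)
= fact_acc(10, 11 * 12) = fact_acc(10, 132)
= fact_acc(9, 10 * 132) = fact_acc(9, 1320)
= fact_acc(8, 9 * 1320) = fact_acc(8, 11880)
= fact_acc(7, 8 * 11880) = fact_acc(7, 95040)
= fact_acc(6, 7 * 95040) = fact_acc(6, 665280)
= fact_acc(5, 6 * 665280) = fact_acc(5, 3991680)
= fact_acc(4, 5 * 3991680) = fact_acc(4, 19958400)
= fact_acc(3, 4 * 19958400) = fact_acc(3, 79833600)
= fact_acc(2, 3 * 79833600) = fact_acc(2, 239500800)
= fact_acc(1, 2 * 239500800) = fact_acc(1, 479001600)
n <= 1, return acc = 479001600


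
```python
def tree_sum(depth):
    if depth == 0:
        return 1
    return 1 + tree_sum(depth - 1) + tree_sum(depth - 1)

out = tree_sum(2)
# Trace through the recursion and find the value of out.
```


tree_sum(2)
= 1 + tree_sum(1) + tree_sum(1)
= 1 + 2 * tree_sum(1)
tree_sum(k) = 2^(k+1) - 1
tree_sum(0) = 1
tree_sum(1) = 3
tree_sum(2) = 7
tree_sum(2) = 2^3 - 1 = 7


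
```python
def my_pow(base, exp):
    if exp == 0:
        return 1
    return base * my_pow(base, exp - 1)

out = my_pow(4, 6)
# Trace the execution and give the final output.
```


my_pow(4, 6)
= 4 * my_pow(4, 5)
= 4 * 4 * my_pow(4, 4)
= 4 * 4 * 4 * my_pow(4, 3)
= 4 * 4 * 4 * 4 * my_pow(4, 2)
= 4 * 4 * 4 * 4 * 4 * my_pow(4, 1)
= 4 * 4 * 4 * 4 * 4 * 4 * my_pow(4, 0)
= 4 * 4 * 4 * 4 * 4 * 4 * 1
= 4096


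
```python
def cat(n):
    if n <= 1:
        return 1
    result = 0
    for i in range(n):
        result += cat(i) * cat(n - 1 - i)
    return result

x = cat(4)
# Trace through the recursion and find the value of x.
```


cat(4)
= sum of cat(i) * cat(4-1-i) for i in 0..3
First compute sub-values bottom-up:
  cat(0) = 1, cat(1) = 1
  cat(2) = 1*1 + 1*1 = 2
  cat(3) = 1*2 + 1*1 + 2*1 = 5
Now cat(4):
  cat(0)*cat(3) = 1*5 = 5
  cat(1)*cat(2) = 1*2 = 2
  cat(2)*cat(1) = 2*1 = 2
  cat(3)*cat(0) = 5*1 = 5
= 5 + 2 + 2 + 5
= 14


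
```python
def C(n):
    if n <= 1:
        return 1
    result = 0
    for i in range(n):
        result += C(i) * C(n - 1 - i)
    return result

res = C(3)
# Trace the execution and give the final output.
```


C(3)
= sum of C(i) * C(3-1-i) for i in 0..2
First compute sub-values bottom-up:
  C(0) = 1, C(1) = 1
  C(2) = 1*1 + 1*1 = 2
Now C(3):
  C(0)*C(2) = 1*2 = 2
  C(1)*C(1) = 1*1 = 1
  C(2)*C(0) = 2*1 = 2
= 2 + 1 + 2
= 5


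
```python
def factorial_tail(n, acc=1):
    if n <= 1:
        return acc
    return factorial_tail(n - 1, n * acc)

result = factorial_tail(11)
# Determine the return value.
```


factorial_tail(11, 1)
= factorial_tail(10, 11 * 1) = factorial_tail(10, 11)
= factorial_tail(9, 10 * 11) = factorial_tail(9, 110)
= factorial_tail(8, 9 * 110) = factorial_tail(8, 990)
= factorial_tail(7, 8 * 990) = factorial_tail(7, 7920)
= factorial_tail(6, 7 * 7920) = factorial_tail(6, 55440)
= factorial_tail(5, 6 * 55440) = factorial_tail(5, 332640)
= factorial_tail(4, 5 * 332640) = factorial_tail(4, 1663200)
= factorial_tail(3, 4 * 1663200) = factorial_tail(3, 6652800)
= factorial_tail(2, 3 * 6652800) = factorial_tail(2, 19958400)
= factorial_tail(1, 2 * 19958400) = factorial_tail(1, 39916800)
n <= 1, return acc = 39916800


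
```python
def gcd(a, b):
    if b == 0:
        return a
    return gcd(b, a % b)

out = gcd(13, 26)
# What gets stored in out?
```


gcd(13, 26)
= gcd(26, 13 % 26) = gcd(26, 13)
= gcd(13, 26 % 13) = gcd(13, 0)
b == 0, return a = 13


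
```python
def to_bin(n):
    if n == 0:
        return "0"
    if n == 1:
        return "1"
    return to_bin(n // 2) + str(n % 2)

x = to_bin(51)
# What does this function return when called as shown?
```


to_bin(51)
= to_bin(25) + "1"
= to_bin(12) + "1" + "1"
= to_bin(6) + "0" + "1" + "1"
= to_bin(3) + "0" + "0" + "1" + "1"
= to_bin(1) + "1" + "0" + "0" + "1" + "1"
= "1" + "1" + "0" + "0" + "1" + "1"
= "110011"


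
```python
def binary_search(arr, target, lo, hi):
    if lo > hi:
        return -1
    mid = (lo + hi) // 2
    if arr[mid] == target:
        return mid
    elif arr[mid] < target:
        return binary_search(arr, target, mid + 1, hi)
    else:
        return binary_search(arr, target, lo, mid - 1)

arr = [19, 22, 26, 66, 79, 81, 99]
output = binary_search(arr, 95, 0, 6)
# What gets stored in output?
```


binary_search(arr, 95, 0, 6)
lo=0, hi=6, mid=3, arr[mid]=66
66 < 95, search right half
lo=4, hi=6, mid=5, arr[mid]=81
81 < 95, search right half
lo=6, hi=6, mid=6, arr[mid]=99
99 > 95, search left half
lo > hi, target not found, return -1
= -1


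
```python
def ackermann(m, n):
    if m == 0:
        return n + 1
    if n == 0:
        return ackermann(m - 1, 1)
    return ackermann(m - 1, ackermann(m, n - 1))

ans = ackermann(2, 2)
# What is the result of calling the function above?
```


ackermann(2, 2)
= ackermann(1, ackermann(2, 1))
First compute ackermann(2, 1) = 5
= ackermann(1, 5)
= 7


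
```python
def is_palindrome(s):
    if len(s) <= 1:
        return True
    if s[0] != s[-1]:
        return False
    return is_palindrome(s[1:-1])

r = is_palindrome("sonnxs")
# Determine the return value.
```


is_palindrome("sonnxs")
"sonnxs": s[0]='s' == s[-1]='s' -> is_palindrome("onnx")
"onnx": s[0]='o' != s[-1]='x' -> False
= False


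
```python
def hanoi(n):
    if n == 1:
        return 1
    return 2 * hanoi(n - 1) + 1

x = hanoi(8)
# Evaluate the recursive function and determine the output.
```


hanoi(8)
= 2 * hanoi(7) + 1
= 2 * (2 * hanoi(6) + 1) + 1
= 2 * (2 * (2 * hanoi(5) + 1) + 1) + 1
= 2 * (2 * (2 * (2 * hanoi(4) + 1) + 1) + 1) + 1
= 2 * (2 * (2 * (2 * (2 * hanoi(3) + 1) + 1) + 1) + 1) + 1
= 2 * (2 * (2 * (2 * (2 * (2 * hanoi(2) + 1) + 1) + 1) + 1) + 1) + 1
= 2 * (2 * (2 * (2 * (2 * (2 * (2 * hanoi(1) + 1) + 1) + 1) + 1) + 1) + 1) + 1
Now compute bottom-up:
hanoi(1) = 1
hanoi(2) = 2 * 1 + 1 = 3
hanoi(3) = 2 * 3 + 1 = 7
hanoi(4) = 2 * 7 + 1 = 15
hanoi(5) = 2 * 15 + 1 = 31
hanoi(6) = 2 * 31 + 1 = 63
hanoi(7) = 2 * 63 + 1 = 127
hanoi(8) = 2 * 127 + 1 = 255
= 255


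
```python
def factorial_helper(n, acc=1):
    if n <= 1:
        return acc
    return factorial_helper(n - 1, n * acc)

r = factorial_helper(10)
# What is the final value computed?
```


factorial_helper(10, 1)
= factorial_helper(9, 10 * 1) = factorial_helper(9, 10)
= factorial_helper(8, 9 * 10) = factorial_helper(8, 90)
= factorial_helper(7, 8 * 90) = factorial_helper(7, 720)
= factorial_helper(6, 7 * 720) = factorial_helper(6, 5040)
= factorial_helper(5, 6 * 5040) = factorial_helper(5, 30240)
= factorial_helper(4, 5 * 30240) = factorial_helper(4, 151200)
= factorial_helper(3, 4 * 151200) = factorial_helper(3, 604800)
= factorial_helper(2, 3 * 604800) = factorial_helper(2, 1814400)
= factorial_helper(1, 2 * 1814400) = factorial_helper(1, 3628800)
n <= 1, return acc = 3628800


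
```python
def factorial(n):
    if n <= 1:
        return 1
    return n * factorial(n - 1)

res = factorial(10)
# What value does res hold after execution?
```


factorial(10)
= 10 * factorial(9)
= 10 * 9 * factorial(8)
= 10 * 9 * 8 * factorial(7)
= 10 * 9 * 8 * 7 * factorial(6)
= 10 * 9 * 8 * 7 * 6 * factorial(5)
= 10 * 9 * 8 * 7 * 6 * 5 * factorial(4)
= 10 * 9 * 8 * 7 * 6 * 5 * 4 * factorial(3)
= 10 * 9 * 8 * 7 * 6 * 5 * 4 * 3 * factorial(2)
= 10 * 9 * 8 * 7 * 6 * 5 * 4 * 3 * 2 * factorial(1)
= 10 * 9 * 8 * 7 * 6 * 5 * 4 * 3 * 2 * 1
= 3628800


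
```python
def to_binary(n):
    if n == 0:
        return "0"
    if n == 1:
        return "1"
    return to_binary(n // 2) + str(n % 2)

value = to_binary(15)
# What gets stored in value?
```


to_binary(15)
= to_binary(7) + "1"
= to_binary(3) + "1" + "1"
= to_binary(1) + "1" + "1" + "1"
= "1" + "1" + "1" + "1"
= "1111"


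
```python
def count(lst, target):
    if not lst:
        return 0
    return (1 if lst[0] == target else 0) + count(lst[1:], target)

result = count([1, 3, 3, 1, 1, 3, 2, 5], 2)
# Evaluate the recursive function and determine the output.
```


count([1, 3, 3, 1, 1, 3, 2, 5], 2)
lst[0]=1 != 2: 0 + count([3, 3, 1, 1, 3, 2, 5], 2)
lst[0]=3 != 2: 0 + count([3, 1, 1, 3, 2, 5], 2)
lst[0]=3 != 2: 0 + count([1, 1, 3, 2, 5], 2)
lst[0]=1 != 2: 0 + count([1, 3, 2, 5], 2)
lst[0]=1 != 2: 0 + count([3, 2, 5], 2)
lst[0]=3 != 2: 0 + count([2, 5], 2)
lst[0]=2 == 2: 1 + count([5], 2)
lst[0]=5 != 2: 0 + count([], 2)
= 1


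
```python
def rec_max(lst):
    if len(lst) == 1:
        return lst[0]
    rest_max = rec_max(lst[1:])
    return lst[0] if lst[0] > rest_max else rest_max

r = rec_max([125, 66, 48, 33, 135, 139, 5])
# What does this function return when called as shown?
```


rec_max([125, 66, 48, 33, 135, 139, 5])
= compare 125 with rec_max([66, 48, 33, 135, 139, 5])
= compare 66 with rec_max([48, 33, 135, 139, 5])
= compare 48 with rec_max([33, 135, 139, 5])
= compare 33 with rec_max([135, 139, 5])
= compare 135 with rec_max([139, 5])
= compare 139 with rec_max([5])
Base: rec_max([5]) = 5
compare 139 with 5: max = 139
compare 135 with 139: max = 139
compare 33 with 139: max = 139
compare 48 with 139: max = 139
compare 66 with 139: max = 139
compare 125 with 139: max = 139
= 139


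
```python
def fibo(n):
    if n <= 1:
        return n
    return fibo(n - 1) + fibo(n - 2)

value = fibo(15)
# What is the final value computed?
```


fibo(15)
= fibo(14) + fibo(13)
= (fibo(13) + fibo(12)) + fibo(13)
Computing bottom-up: fibo(0)=0, fibo(1)=1, fibo(2)=1, fibo(3)=2, fibo(4)=3, fibo(5)=5, fibo(6)=8, fibo(7)=13, fibo(8)=21, fibo(9)=34, fibo(10)=55, fibo(11)=89, fibo(12)=144, fibo(13)=233, fibo(14)=377, fibo(15)=610
= 610


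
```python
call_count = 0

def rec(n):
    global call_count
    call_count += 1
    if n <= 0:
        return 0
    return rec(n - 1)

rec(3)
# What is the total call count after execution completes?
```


rec(3) calls rec(2) calls ... calls rec(0)
Total calls: 3 + 1 (for base case) = 4


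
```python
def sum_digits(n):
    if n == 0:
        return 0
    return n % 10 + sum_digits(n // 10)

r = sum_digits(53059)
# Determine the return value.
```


sum_digits(53059)
= 9 + sum_digits(5305)
= 9 + 5 + sum_digits(530)
= 9 + 5 + 0 + sum_digits(53)
= 9 + 5 + 0 + 3 + sum_digits(5)
= 9 + 5 + 0 + 3 + 5 + sum_digits(0)
= 9 + 5 + 0 + 3 + 5 + 0
= 22


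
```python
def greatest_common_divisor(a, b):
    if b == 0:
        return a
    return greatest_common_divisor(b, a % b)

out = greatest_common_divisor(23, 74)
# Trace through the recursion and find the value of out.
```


greatest_common_divisor(23, 74)
= greatest_common_divisor(74, 23 % 74) = greatest_common_divisor(74, 23)
= greatest_common_divisor(23, 74 % 23) = greatest_common_divisor(23, 5)
= greatest_common_divisor(5, 23 % 5) = greatest_common_divisor(5, 3)
= greatest_common_divisor(3, 5 % 3) = greatest_common_divisor(3, 2)
= greatest_common_divisor(2, 3 % 2) = greatest_common_divisor(2, 1)
= greatest_common_divisor(1, 2 % 1) = greatest_common_divisor(1, 0)
b == 0, return a = 1


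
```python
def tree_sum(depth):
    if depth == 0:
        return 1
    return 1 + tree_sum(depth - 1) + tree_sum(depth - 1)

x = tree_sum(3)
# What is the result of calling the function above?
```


tree_sum(3)
= 1 + tree_sum(2) + tree_sum(2)
= 1 + 2 * tree_sum(2)
tree_sum(k) = 2^(k+1) - 1
tree_sum(0) = 1
tree_sum(1) = 3
tree_sum(2) = 7
tree_sum(3) = 15
tree_sum(3) = 2^4 - 1 = 15


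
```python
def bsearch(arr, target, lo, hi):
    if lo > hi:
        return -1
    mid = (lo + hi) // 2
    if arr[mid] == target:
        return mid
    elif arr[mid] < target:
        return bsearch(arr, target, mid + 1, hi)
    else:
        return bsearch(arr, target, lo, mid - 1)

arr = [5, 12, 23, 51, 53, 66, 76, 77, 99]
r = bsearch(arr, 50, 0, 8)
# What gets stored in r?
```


bsearch(arr, 50, 0, 8)
lo=0, hi=8, mid=4, arr[mid]=53
53 > 50, search left half
lo=0, hi=3, mid=1, arr[mid]=12
12 < 50, search right half
lo=2, hi=3, mid=2, arr[mid]=23
23 < 50, search right half
lo=3, hi=3, mid=3, arr[mid]=51
51 > 50, search left half
lo > hi, target not found, return -1
= -1


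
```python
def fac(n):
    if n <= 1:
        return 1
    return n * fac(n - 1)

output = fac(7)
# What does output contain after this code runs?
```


fac(7)
= 7 * fac(6)
= 7 * 6 * fac(5)
= 7 * 6 * 5 * fac(4)
= 7 * 6 * 5 * 4 * fac(3)
= 7 * 6 * 5 * 4 * 3 * fac(2)
= 7 * 6 * 5 * 4 * 3 * 2 * fac(1)
= 7 * 6 * 5 * 4 * 3 * 2 * 1
= 5040


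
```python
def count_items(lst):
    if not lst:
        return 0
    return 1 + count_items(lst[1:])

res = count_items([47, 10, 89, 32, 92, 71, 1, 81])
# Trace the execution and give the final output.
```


count_items([47, 10, 89, 32, 92, 71, 1, 81])
= 1 + count_items([10, 89, 32, 92, 71, 1, 81])
= 1 + 1 + count_items([89, 32, 92, 71, 1, 81])
= 1 + 1 + 1 + count_items([32, 92, 71, 1, 81])
= 1 + 1 + 1 + 1 + count_items([92, 71, 1, 81])
= 1 + 1 + 1 + 1 + 1 + count_items([71, 1, 81])
= 1 + 1 + 1 + 1 + 1 + 1 + count_items([1, 81])
= 1 + 1 + 1 + 1 + 1 + 1 + 1 + count_items([81])
= 1 + 1 + 1 + 1 + 1 + 1 + 1 + 1 + count_items([])
= 1 + 1 + 1 + 1 + 1 + 1 + 1 + 1 + 0
= 8


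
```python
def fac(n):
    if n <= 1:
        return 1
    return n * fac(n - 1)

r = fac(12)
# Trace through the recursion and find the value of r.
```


fac(12)
= 12 * fac(11)
= 12 * 11 * fac(10)
= 12 * 11 * 10 * fac(9)
= 12 * 11 * 10 * 9 * fac(8)
= 12 * 11 * 10 * 9 * 8 * fac(7)
= 12 * 11 * 10 * 9 * 8 * 7 * fac(6)
= 12 * 11 * 10 * 9 * 8 * 7 * 6 * fac(5)
= 12 * 11 * 10 * 9 * 8 * 7 * 6 * 5 * fac(4)
= 12 * 11 * 10 * 9 * 8 * 7 * 6 * 5 * 4 * fac(3)
= 12 * 11 * 10 * 9 * 8 * 7 * 6 * 5 * 4 * 3 * fac(2)
= 12 * 11 * 10 * 9 * 8 * 7 * 6 * 5 * 4 * 3 * 2 * fac(1)
= 12 * 11 * 10 * 9 * 8 * 7 * 6 * 5 * 4 * 3 * 2 * 1
= 479001600


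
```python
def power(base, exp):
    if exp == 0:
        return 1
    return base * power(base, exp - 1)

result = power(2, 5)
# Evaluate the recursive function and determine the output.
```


power(2, 5)
= 2 * power(2, 4)
= 2 * 2 * power(2, 3)
= 2 * 2 * 2 * power(2, 2)
= 2 * 2 * 2 * 2 * power(2, 1)
= 2 * 2 * 2 * 2 * 2 * power(2, 0)
= 2 * 2 * 2 * 2 * 2 * 1
= 32


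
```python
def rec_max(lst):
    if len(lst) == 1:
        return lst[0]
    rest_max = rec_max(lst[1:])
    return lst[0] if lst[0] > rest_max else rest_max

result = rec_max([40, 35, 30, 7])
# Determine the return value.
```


rec_max([40, 35, 30, 7])
= compare 40 with rec_max([35, 30, 7])
= compare 35 with rec_max([30, 7])
= compare 30 with rec_max([7])
Base: rec_max([7]) = 7
compare 30 with 7: max = 30
compare 35 with 30: max = 35
compare 40 with 35: max = 40
= 40


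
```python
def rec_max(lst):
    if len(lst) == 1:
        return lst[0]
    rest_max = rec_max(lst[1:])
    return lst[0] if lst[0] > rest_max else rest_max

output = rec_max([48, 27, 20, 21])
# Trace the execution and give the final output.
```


rec_max([48, 27, 20, 21])
= compare 48 with rec_max([27, 20, 21])
= compare 27 with rec_max([20, 21])
= compare 20 with rec_max([21])
Base: rec_max([21]) = 21
compare 20 with 21: max = 21
compare 27 with 21: max = 27
compare 48 with 27: max = 48
= 48


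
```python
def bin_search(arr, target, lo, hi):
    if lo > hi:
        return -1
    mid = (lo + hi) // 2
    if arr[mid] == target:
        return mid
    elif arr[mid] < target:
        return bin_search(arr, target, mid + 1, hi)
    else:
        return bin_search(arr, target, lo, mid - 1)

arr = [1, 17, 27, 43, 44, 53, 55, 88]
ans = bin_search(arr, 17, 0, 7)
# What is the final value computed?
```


bin_search(arr, 17, 0, 7)
lo=0, hi=7, mid=3, arr[mid]=43
43 > 17, search left half
lo=0, hi=2, mid=1, arr[mid]=17
arr[1] == 17, found at index 1
= 1


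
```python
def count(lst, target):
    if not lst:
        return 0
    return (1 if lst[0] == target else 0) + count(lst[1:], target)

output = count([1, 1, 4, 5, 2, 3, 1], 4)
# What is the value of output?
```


count([1, 1, 4, 5, 2, 3, 1], 4)
lst[0]=1 != 4: 0 + count([1, 4, 5, 2, 3, 1], 4)
lst[0]=1 != 4: 0 + count([4, 5, 2, 3, 1], 4)
lst[0]=4 == 4: 1 + count([5, 2, 3, 1], 4)
lst[0]=5 != 4: 0 + count([2, 3, 1], 4)
lst[0]=2 != 4: 0 + count([3, 1], 4)
lst[0]=3 != 4: 0 + count([1], 4)
lst[0]=1 != 4: 0 + count([], 4)
= 1


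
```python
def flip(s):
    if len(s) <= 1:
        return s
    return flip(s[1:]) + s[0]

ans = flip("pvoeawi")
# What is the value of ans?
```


flip("pvoeawi")
= flip("voeawi") + "p"
= flip("oeawi") + "v" + "p"
= flip("eawi") + "o" + "v" + "p"
= flip("awi") + "e" + "o" + "v" + "p"
= flip("wi") + "a" + "e" + "o" + "v" + "p"
= flip("i") + "w" + "a" + "e" + "o" + "v" + "p"
= "i" + "w" + "a" + "e" + "o" + "v" + "p"
= "iwaeovp"


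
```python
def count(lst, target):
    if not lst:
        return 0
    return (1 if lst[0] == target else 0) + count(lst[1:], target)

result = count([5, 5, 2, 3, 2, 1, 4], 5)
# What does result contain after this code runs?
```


count([5, 5, 2, 3, 2, 1, 4], 5)
lst[0]=5 == 5: 1 + count([5, 2, 3, 2, 1, 4], 5)
lst[0]=5 == 5: 1 + count([2, 3, 2, 1, 4], 5)
lst[0]=2 != 5: 0 + count([3, 2, 1, 4], 5)
lst[0]=3 != 5: 0 + count([2, 1, 4], 5)
lst[0]=2 != 5: 0 + count([1, 4], 5)
lst[0]=1 != 5: 0 + count([4], 5)
lst[0]=4 != 5: 0 + count([], 5)
= 2


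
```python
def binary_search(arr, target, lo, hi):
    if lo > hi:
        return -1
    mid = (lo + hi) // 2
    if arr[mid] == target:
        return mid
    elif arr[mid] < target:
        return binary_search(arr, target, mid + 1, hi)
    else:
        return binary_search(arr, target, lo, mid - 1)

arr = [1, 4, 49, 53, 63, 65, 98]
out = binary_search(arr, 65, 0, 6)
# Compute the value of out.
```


binary_search(arr, 65, 0, 6)
lo=0, hi=6, mid=3, arr[mid]=53
53 < 65, search right half
lo=4, hi=6, mid=5, arr[mid]=65
arr[5] == 65, found at index 5
= 5


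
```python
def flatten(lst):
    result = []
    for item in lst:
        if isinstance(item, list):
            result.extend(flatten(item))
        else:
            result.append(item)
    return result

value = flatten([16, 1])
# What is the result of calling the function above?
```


flatten([16, 1])
Processing each element:
  16 is not a list -> append 16
  1 is not a list -> append 1
= [16, 1]


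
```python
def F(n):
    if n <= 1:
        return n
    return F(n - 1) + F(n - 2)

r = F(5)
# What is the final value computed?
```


F(5)
= F(4) + F(3)
= (F(3) + F(2)) + F(3)
Computing bottom-up: F(0)=0, F(1)=1, F(2)=1, F(3)=2, F(4)=3, F(5)=5
= 5


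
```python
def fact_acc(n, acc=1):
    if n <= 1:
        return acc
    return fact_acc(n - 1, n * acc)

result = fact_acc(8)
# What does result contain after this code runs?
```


fact_acc(8, 1)
= fact_acc(7, 8 * 1) = fact_acc(7, 8)
= fact_acc(6, 7 * 8) = fact_acc(6, 56)
= fact_acc(5, 6 * 56) = fact_acc(5, 336)
= fact_acc(4, 5 * 336) = fact_acc(4, 1680)
= fact_acc(3, 4 * 1680) = fact_acc(3, 6720)
= fact_acc(2, 3 * 6720) = fact_acc(2, 20160)
= fact_acc(1, 2 * 20160) = fact_acc(1, 40320)
n <= 1, return acc = 40320


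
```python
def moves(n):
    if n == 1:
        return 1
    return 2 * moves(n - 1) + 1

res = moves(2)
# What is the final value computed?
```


moves(2)
= 2 * moves(1) + 1
Now compute bottom-up:
moves(1) = 1
moves(2) = 2 * 1 + 1 = 3
= 3


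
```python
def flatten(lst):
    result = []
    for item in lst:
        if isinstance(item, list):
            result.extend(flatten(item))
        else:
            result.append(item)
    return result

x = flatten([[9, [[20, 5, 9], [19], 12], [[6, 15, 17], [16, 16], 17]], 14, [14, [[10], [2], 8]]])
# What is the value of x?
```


flatten([[9, [[20, 5, 9], [19], 12], [[6, 15, 17], [16, 16], 17]], 14, [14, [[10], [2], 8]]])
Processing each element:
  [9, [[20, 5, 9], [19], 12], [[6, 15, 17], [16, 16], 17]] is a list -> flatten recursively -> [9, 20, 5, 9, 19, 12, 6, 15, 17, 16, 16, 17]
  14 is not a list -> append 14
  [14, [[10], [2], 8]] is a list -> flatten recursively -> [14, 10, 2, 8]
= [9, 20, 5, 9, 19, 12, 6, 15, 17, 16, 16, 17, 14, 14, 10, 2, 8]


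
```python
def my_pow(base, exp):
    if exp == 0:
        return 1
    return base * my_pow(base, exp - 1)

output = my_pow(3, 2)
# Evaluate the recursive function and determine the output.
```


my_pow(3, 2)
= 3 * my_pow(3, 1)
= 3 * 3 * my_pow(3, 0)
= 3 * 3 * 1
= 9


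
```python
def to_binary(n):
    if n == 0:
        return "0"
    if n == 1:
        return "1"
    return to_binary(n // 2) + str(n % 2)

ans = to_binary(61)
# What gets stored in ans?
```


to_binary(61)
= to_binary(30) + "1"
= to_binary(15) + "0" + "1"
= to_binary(7) + "1" + "0" + "1"
= to_binary(3) + "1" + "1" + "0" + "1"
= to_binary(1) + "1" + "1" + "1" + "0" + "1"
= "1" + "1" + "1" + "1" + "0" + "1"
= "111101"


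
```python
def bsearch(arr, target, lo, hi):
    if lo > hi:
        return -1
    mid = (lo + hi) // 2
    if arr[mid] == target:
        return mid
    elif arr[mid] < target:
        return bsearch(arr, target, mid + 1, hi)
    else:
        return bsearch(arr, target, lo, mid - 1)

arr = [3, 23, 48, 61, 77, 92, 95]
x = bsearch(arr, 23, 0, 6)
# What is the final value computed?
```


bsearch(arr, 23, 0, 6)
lo=0, hi=6, mid=3, arr[mid]=61
61 > 23, search left half
lo=0, hi=2, mid=1, arr[mid]=23
arr[1] == 23, found at index 1
= 1


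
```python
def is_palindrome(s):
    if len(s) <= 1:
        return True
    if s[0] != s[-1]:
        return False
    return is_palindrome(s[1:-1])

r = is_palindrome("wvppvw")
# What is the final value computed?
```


is_palindrome("wvppvw")
"wvppvw": s[0]='w' == s[-1]='w' -> is_palindrome("vppv")
"vppv": s[0]='v' == s[-1]='v' -> is_palindrome("pp")
"pp": s[0]='p' == s[-1]='p' -> is_palindrome("")
"": len <= 1 -> True
= True


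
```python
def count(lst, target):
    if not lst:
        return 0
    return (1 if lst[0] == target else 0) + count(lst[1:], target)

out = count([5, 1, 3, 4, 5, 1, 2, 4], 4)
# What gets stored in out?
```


count([5, 1, 3, 4, 5, 1, 2, 4], 4)
lst[0]=5 != 4: 0 + count([1, 3, 4, 5, 1, 2, 4], 4)
lst[0]=1 != 4: 0 + count([3, 4, 5, 1, 2, 4], 4)
lst[0]=3 != 4: 0 + count([4, 5, 1, 2, 4], 4)
lst[0]=4 == 4: 1 + count([5, 1, 2, 4], 4)
lst[0]=5 != 4: 0 + count([1, 2, 4], 4)
lst[0]=1 != 4: 0 + count([2, 4], 4)
lst[0]=2 != 4: 0 + count([4], 4)
lst[0]=4 == 4: 1 + count([], 4)
= 2
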